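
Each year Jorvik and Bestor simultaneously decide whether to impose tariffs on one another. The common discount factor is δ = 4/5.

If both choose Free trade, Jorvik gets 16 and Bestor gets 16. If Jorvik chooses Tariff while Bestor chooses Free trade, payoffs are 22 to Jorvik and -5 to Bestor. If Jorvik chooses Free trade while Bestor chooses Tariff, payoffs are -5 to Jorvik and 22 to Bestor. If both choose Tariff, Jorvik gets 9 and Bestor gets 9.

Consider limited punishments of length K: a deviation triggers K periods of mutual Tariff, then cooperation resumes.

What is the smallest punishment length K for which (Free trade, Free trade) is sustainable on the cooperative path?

IC: δ(1−δ^K)/(1−δ) ≥ (22−16)/(16−9) = 6/7.
With δ = 4/5: need 1 − δ^K ≥ 6/7·(1−4/5)/(4/5), i.e. δ^K ≤ 0.7857.
Since (4/5)^1 = 0.8000 and (4/5)^2 = 0.6400, the smallest such K is 2.

2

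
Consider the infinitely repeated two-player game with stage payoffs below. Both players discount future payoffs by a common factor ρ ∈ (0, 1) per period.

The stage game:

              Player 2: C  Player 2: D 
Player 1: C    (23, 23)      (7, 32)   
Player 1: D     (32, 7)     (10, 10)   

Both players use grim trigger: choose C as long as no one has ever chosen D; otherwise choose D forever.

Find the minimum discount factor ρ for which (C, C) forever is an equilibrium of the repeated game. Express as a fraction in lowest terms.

9/22

23/(1−ρ) ≥ 32 + 10ρ/(1−ρ)
23 ≥ 32 − 22ρ
ρ ≥ 9/22.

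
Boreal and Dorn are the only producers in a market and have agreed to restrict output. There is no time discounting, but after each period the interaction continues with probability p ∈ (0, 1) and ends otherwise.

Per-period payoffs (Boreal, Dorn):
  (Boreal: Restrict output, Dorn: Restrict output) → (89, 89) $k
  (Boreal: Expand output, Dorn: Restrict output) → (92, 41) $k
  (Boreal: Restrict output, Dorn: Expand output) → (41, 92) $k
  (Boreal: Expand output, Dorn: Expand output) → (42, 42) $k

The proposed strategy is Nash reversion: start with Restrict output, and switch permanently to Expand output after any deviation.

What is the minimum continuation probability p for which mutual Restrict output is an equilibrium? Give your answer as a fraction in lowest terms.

With no time discounting, the continuation probability p plays the role of the discount factor.
Grim-trigger IC: 89/(1−p) ≥ 92 + 42p/(1−p) ⇒ p ≥ (92−89)/(92−42) = 3/50.

3/50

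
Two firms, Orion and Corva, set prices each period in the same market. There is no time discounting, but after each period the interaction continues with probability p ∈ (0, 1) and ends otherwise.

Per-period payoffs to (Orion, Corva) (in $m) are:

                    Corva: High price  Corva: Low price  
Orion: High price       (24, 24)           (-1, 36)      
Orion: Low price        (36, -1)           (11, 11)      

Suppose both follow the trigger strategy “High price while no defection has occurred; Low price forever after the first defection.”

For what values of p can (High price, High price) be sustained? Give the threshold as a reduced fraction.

With no time discounting, the continuation probability p plays the role of the discount factor.
Grim-trigger IC: 24/(1−p) ≥ 36 + 11p/(1−p) ⇒ p ≥ (36−24)/(36−11) = 12/25.

12/25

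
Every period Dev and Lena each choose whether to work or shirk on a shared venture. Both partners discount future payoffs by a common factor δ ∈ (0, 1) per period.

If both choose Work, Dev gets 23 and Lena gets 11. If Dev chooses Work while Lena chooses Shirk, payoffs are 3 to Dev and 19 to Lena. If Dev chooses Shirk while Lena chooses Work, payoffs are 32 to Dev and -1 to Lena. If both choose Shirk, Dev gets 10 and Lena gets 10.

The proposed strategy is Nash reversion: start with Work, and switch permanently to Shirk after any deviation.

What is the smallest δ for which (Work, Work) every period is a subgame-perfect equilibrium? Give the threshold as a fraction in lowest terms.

8/9

Dev: cooperation gives 23 each period; deviation gives 32 once then 10 forever.
  23/(1−δ) ≥ 32 + 10δ/(1−δ) ⇒ δ ≥ 9/22.
Lena: cooperation gives 11 each period; deviation gives 19 once then 10 forever.
  δ ≥ 8/9.
Both must hold, so the binding constraint is Lena's: δ ≥ 8/9.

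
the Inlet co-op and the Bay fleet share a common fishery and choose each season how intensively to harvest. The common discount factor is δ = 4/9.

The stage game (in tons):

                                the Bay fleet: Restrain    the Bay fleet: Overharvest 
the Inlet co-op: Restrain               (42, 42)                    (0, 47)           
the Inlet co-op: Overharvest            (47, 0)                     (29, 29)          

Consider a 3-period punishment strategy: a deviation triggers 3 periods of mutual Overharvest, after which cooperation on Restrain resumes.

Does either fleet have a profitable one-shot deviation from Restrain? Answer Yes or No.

No

IC: δ+…+δ^3 ≥ (47−42)/(42−29) = 5/13.
At δ = 4/9: partial sum = 0.7298 ≥ 0.3846. Cooperation sustainable.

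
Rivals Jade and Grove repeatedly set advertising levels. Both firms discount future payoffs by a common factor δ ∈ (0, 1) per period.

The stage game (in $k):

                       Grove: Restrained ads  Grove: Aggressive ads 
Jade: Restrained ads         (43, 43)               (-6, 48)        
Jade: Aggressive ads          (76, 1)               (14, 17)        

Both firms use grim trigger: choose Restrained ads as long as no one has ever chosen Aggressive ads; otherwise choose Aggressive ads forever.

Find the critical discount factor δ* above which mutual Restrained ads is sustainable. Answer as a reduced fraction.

33/62

For Jade: deviation gain 76−43 = 33, per-period punishment loss 43−14 = 29. IC gives δ ≥ 33/62.
For Grove: gain 5, loss 26 per period, so δ ≥ 5/31.
The tighter constraint is Jade's, so cooperation needs δ ≥ 33/62.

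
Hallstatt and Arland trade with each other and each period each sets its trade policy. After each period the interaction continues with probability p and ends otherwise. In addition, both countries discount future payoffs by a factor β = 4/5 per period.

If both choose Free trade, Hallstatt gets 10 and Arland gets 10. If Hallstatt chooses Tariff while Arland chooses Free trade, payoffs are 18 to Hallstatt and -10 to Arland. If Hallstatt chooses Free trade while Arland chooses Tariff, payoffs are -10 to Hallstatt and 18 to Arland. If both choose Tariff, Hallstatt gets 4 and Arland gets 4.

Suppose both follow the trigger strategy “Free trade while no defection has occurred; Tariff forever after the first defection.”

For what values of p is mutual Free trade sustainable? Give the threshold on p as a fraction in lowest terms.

5/7

With continuation probability p and discount β, the effective per-period discount factor is βp.
Grim-trigger IC: βp ≥ (18−10)/(18−4) = 4/7.
So p ≥ (4/7)/(4/5) = 5/7.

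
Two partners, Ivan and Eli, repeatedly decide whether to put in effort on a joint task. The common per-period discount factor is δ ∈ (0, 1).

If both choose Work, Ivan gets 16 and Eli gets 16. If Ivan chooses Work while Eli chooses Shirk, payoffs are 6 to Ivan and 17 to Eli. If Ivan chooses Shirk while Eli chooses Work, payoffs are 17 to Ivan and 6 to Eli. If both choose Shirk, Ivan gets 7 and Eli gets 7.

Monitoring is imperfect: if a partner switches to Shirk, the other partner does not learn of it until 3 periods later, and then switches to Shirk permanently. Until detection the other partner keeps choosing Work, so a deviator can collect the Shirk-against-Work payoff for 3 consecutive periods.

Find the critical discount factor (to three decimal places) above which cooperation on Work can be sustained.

0.464

The best deviation is to choose Shirk for all 3 undetected periods, earning 17 each, then 7 forever once detected.
Deviation value: 17(1−δ^3)/(1−δ) + 7δ^3/(1−δ); cooperation value: 16/(1−δ).
IC: 16 ≥ 17(1−δ^3) + 7δ^3 = 17 − 10δ^3.
So δ^3 ≥ 1/10, giving δ ≥ (1/10)^(1/3) ≈ 0.464.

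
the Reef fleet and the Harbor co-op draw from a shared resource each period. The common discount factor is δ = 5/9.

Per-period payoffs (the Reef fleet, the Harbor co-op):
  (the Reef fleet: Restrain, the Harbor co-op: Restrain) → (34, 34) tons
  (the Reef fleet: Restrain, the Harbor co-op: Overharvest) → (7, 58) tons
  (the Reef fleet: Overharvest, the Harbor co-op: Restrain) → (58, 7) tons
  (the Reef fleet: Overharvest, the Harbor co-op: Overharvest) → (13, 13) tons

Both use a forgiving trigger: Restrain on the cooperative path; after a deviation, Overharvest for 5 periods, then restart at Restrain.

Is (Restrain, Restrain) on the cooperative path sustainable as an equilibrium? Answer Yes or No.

Yes

IC: δ+…+δ^5 ≥ (58−34)/(34−13) = 8/7.
At δ = 5/9: partial sum = 1.1838 ≥ 1.1429. Cooperation sustainable.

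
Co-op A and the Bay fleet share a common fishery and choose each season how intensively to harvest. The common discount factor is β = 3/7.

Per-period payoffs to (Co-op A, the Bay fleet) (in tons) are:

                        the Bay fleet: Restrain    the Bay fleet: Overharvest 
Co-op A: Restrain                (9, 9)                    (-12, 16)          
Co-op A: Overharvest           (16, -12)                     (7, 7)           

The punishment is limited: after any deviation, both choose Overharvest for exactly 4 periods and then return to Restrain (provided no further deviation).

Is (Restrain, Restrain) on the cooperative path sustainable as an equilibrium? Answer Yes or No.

A one-shot deviation gives 16 now, then 7 for 4 periods, then back to 9.
Gain from deviating: (16−9) today; loss: (9−7) in each of the next 4 periods.
No-deviation condition: (9−7)(β+…+β^4) ≥ 16−9, i.e. β+…+β^4 ≥ 7/2.
At β = 3/7: β+…+β^4 = 0.7247 < 3.5000.
So cooperation is not sustainable.

No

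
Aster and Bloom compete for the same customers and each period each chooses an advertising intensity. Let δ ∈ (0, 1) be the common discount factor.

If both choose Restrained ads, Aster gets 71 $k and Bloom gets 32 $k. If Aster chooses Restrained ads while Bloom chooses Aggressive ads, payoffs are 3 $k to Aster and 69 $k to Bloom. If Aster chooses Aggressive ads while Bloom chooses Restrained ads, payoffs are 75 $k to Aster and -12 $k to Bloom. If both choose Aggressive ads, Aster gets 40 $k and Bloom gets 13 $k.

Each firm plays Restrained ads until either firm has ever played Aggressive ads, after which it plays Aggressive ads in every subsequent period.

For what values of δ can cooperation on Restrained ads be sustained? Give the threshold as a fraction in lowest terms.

37/56

Aster's threshold: (75−71)/(75−40) = 4/35.
Bloom's threshold: (69−32)/(69−13) = 37/56.
4/35 < 37/56, so Bloom binds and δ* = 37/56.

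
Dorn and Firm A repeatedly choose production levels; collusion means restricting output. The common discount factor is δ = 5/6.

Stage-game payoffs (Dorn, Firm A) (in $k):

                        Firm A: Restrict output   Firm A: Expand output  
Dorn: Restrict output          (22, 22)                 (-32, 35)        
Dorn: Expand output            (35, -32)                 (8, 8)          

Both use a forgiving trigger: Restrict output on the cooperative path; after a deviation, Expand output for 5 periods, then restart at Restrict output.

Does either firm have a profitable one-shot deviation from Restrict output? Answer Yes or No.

Comparing payoff streams over the 6 periods until play realigns: cooperate → 22(1+δ+…+δ^5); deviate → 35 + 8(δ+…+δ^5).
Cooperation is sustained iff (22−8)(δ+…+δ^5) ≥ 35−22.
δ+…+δ^5 = 5/6·(1−(5/6)^5)/(1−5/6) = 2.9906, and (35−22)/(22−8) = 0.9286.
2.9906 ≥ 0.9286, so cooperation is sustainable.

No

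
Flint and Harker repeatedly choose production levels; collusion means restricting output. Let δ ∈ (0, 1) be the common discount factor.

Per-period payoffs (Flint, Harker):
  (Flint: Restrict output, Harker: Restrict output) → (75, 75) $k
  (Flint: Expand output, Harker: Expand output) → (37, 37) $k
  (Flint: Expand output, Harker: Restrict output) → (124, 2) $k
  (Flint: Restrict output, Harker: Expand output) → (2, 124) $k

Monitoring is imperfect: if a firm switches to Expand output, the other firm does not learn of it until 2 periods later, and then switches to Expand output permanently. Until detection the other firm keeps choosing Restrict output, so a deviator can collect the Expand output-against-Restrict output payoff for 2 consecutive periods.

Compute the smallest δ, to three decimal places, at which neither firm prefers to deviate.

0.750

A deviator earns 124 for 2 periods, then 37 forever; cooperating earns 75 forever. Multiplying the IC by (1−δ):
75 ≥ 124(1−δ^2) + 37δ^2, so 87·δ^2 ≥ 49 and δ^2 ≥ 49/87.
δ ≥ (49/87)^(1/2) ≈ 0.750.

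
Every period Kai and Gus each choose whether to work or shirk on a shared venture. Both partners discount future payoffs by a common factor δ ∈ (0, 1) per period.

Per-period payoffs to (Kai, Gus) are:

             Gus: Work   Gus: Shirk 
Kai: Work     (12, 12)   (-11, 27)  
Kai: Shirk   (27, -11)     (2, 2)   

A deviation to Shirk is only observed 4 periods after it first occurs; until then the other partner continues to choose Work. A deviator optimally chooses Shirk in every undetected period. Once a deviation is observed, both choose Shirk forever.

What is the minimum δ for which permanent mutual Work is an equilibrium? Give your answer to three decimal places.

A deviator earns 27 for 4 periods, then 2 forever; cooperating earns 12 forever. Multiplying the IC by (1−δ):
12 ≥ 27(1−δ^4) + 2δ^4, so 25·δ^4 ≥ 15 and δ^4 ≥ 3/5.
δ ≥ (3/5)^(1/4) ≈ 0.880.

0.880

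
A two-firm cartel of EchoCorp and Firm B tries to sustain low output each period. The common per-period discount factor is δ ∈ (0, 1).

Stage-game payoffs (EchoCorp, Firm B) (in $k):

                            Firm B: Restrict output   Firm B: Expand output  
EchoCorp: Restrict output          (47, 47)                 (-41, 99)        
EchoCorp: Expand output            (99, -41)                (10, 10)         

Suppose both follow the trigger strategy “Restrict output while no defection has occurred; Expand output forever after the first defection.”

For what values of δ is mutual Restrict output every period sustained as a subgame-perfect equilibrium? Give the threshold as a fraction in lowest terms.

52/89

47/(1−δ) ≥ 99 + 10δ/(1−δ)
47 ≥ 99 − 89δ
δ ≥ 52/89.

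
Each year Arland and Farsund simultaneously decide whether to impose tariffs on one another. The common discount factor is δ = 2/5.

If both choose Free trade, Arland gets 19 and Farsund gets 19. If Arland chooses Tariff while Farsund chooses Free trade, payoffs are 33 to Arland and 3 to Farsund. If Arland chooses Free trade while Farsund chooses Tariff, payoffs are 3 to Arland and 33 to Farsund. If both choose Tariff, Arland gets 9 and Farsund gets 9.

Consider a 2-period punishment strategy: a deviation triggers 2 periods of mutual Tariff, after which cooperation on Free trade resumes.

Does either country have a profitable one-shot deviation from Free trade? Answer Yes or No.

A one-shot deviation gives 33 now, then 9 for 2 periods, then back to 19.
Gain from deviating: (33−19) today; loss: (19−9) in each of the next 2 periods.
No-deviation condition: (19−9)(δ+…+δ^2) ≥ 33−19, i.e. δ+…+δ^2 ≥ 7/5.
At δ = 2/5: δ+…+δ^2 = 0.5600 < 1.4000.
So cooperation is not sustainable.

Yes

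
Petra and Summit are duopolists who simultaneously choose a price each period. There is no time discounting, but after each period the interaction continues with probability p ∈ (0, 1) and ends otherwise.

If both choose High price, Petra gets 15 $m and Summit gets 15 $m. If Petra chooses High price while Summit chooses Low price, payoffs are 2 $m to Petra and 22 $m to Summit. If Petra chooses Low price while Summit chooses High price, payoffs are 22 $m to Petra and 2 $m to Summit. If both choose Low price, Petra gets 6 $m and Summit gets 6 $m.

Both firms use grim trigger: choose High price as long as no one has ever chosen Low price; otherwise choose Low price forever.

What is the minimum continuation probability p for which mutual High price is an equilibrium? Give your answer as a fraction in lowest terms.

Expected cooperation value is 15 + p·15 + p²·15 + … = 15/(1−p); deviation gives 22 + p·6/(1−p).
15 ≥ 22(1−p) + 6p ⇒ 16p ≥ 7 ⇒ p ≥ 7/16.

7/16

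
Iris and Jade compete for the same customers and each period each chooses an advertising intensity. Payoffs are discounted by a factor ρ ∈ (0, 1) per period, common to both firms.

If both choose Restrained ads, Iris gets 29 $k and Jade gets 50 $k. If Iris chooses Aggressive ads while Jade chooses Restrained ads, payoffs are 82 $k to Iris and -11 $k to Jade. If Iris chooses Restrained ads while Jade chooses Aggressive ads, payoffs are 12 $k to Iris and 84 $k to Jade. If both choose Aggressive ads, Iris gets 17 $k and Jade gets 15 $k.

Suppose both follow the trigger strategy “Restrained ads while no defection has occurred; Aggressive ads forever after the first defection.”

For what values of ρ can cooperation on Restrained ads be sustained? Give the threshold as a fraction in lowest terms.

53/65

For Iris: deviation gain 82−29 = 53, per-period punishment loss 29−17 = 12. IC gives ρ ≥ 53/65.
For Jade: gain 34, loss 35 per period, so ρ ≥ 34/69.
The tighter constraint is Iris's, so cooperation needs ρ ≥ 53/65.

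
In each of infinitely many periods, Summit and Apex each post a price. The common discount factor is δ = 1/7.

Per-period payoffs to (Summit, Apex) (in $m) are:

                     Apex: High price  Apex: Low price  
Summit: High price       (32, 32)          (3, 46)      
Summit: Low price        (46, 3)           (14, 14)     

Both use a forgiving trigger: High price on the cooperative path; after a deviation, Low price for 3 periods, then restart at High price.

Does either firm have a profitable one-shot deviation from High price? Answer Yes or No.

A one-shot deviation gives 46 now, then 14 for 3 periods, then back to 32.
Gain from deviating: (46−32) today; loss: (32−14) in each of the next 3 periods.
No-deviation condition: (32−14)(δ+…+δ^3) ≥ 46−32, i.e. δ+…+δ^3 ≥ 7/9.
At δ = 1/7: δ+…+δ^3 = 0.1662 < 0.7778.
So cooperation is not sustainable.

Yes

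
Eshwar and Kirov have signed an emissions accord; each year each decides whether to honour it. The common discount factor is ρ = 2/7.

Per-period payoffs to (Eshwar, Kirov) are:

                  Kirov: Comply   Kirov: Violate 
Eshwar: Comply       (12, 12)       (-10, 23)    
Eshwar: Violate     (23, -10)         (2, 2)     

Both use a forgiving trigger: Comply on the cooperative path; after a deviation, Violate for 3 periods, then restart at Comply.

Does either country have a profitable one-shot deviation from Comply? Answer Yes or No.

Yes

Comparing payoff streams over the 4 periods until play realigns: cooperate → 12(1+ρ+…+ρ^3); deviate → 23 + 2(ρ+…+ρ^3).
Cooperation is sustained iff (12−2)(ρ+…+ρ^3) ≥ 23−12.
ρ+…+ρ^3 = 2/7·(1−(2/7)^3)/(1−2/7) = 0.3907, and (23−12)/(12−2) = 1.1000.
0.3907 < 1.1000, so cooperation is not sustainable.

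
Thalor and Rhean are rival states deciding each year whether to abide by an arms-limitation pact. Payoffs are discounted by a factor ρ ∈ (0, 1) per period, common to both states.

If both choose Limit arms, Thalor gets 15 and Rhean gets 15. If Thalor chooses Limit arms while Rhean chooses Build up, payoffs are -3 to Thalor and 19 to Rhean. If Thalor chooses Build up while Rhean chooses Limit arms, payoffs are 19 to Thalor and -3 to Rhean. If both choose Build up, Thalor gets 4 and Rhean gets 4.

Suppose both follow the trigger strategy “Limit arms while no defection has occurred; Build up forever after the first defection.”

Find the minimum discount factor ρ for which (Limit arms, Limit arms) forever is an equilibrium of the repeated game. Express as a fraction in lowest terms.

4/15

15/(1−ρ) ≥ 19 + 4ρ/(1−ρ)
15 ≥ 19 − 15ρ
ρ ≥ 4/15.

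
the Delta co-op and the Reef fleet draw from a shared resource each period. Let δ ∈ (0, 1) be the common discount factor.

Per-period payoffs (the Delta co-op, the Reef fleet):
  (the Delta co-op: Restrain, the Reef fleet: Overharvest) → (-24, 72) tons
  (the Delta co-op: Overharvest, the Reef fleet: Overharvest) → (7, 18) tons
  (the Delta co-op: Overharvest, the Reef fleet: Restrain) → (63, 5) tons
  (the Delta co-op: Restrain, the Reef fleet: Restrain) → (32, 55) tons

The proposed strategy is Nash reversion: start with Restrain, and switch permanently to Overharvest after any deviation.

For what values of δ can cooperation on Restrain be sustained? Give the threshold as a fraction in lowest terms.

For the Delta co-op: deviation gain 63−32 = 31, per-period punishment loss 32−7 = 25. IC gives δ ≥ 31/56.
For the Reef fleet: gain 17, loss 37 per period, so δ ≥ 17/54.
The tighter constraint is the Delta co-op's, so cooperation needs δ ≥ 31/56.

31/56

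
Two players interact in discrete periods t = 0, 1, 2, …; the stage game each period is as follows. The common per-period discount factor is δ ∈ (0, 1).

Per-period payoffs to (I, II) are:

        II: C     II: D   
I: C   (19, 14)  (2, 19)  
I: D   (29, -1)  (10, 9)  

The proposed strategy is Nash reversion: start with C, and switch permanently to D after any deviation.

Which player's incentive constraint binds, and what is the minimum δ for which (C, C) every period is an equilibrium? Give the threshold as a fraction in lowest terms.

I; δ ≥ 10/19

I: cooperation gives 19 each period; deviation gives 29 once then 10 forever.
  19/(1−δ) ≥ 29 + 10δ/(1−δ) ⇒ δ ≥ 10/19.
II: cooperation gives 14 each period; deviation gives 19 once then 9 forever.
  δ ≥ 5/10 = 1/2.
Both must hold, so the binding constraint is I's: δ ≥ 10/19.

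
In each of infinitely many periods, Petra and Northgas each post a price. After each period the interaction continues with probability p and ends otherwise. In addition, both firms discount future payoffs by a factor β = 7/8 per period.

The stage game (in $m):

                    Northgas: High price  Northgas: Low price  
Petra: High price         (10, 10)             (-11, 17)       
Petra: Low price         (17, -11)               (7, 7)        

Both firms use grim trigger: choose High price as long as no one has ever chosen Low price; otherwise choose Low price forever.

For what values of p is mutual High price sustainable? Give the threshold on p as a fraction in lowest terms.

4/5

With continuation probability p and discount β, the effective per-period discount factor is βp.
Grim-trigger IC: βp ≥ (17−10)/(17−7) = 7/10.
So p ≥ (7/10)/(7/8) = 4/5.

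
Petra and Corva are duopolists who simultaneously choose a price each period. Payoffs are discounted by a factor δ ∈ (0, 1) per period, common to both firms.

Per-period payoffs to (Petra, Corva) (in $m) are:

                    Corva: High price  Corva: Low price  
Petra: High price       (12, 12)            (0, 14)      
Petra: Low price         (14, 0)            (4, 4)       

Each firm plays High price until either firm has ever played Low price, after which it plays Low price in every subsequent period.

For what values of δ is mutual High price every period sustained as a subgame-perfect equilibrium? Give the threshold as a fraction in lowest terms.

1/5

Under grim trigger the critical discount factor is (T−C)/(T−P) with T = 14, C = 12, P = 4.
δ* = (14−12)/(14−4) = 2/10 = 1/5.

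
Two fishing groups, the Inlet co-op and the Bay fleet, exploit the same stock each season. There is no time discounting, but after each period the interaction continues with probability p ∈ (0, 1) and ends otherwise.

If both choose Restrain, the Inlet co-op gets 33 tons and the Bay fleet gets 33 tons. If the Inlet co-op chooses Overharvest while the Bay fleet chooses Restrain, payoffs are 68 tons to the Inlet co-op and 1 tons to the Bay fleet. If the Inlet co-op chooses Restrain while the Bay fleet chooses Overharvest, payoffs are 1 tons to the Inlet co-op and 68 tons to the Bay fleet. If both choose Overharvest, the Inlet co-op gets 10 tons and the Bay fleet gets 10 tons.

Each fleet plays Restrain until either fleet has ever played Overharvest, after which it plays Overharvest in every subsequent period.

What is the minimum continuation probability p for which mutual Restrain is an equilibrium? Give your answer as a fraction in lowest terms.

With no time discounting, the continuation probability p plays the role of the discount factor.
Grim-trigger IC: 33/(1−p) ≥ 68 + 10p/(1−p) ⇒ p ≥ (68−33)/(68−10) = 35/58.

35/58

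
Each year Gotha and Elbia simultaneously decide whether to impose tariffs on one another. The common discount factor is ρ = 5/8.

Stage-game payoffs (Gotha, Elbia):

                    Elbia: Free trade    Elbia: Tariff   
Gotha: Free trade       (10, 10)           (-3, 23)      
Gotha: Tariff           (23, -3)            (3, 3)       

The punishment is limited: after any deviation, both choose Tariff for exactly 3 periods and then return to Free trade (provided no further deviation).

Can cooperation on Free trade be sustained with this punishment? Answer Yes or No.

No

A one-shot deviation gives 23 now, then 3 for 3 periods, then back to 10.
Gain from deviating: (23−10) today; loss: (10−3) in each of the next 3 periods.
No-deviation condition: (10−3)(ρ+…+ρ^3) ≥ 23−10, i.e. ρ+…+ρ^3 ≥ 13/7.
At ρ = 5/8: ρ+…+ρ^3 = 1.2598 < 1.8571.
So cooperation is not sustainable.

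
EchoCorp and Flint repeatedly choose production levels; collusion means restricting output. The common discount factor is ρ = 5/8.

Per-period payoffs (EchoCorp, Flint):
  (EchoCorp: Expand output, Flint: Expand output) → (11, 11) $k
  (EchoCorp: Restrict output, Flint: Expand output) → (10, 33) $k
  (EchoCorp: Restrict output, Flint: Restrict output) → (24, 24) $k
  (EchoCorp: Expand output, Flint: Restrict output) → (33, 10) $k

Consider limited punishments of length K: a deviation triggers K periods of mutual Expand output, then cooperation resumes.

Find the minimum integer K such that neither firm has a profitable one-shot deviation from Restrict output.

IC: ρ(1−ρ^K)/(1−ρ) ≥ (33−24)/(24−11) = 9/13.
With ρ = 5/8: need 1 − ρ^K ≥ 9/13·(1−5/8)/(5/8), i.e. ρ^K ≤ 0.5846.
Since (5/8)^1 = 0.6250 and (5/8)^2 = 0.3906, the smallest such K is 2.

2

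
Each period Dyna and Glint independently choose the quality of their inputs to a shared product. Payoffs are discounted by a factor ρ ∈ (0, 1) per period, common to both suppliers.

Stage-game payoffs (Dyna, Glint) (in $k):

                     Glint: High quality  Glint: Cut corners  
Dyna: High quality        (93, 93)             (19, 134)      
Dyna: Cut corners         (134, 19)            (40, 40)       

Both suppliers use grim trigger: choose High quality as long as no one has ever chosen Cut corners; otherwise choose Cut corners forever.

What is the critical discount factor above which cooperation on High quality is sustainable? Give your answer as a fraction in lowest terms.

One-period gain from deviating is 134 − 93 = 41. The loss is 93 − 40 = 53 in every subsequent period, with present value 53·ρ/(1−ρ).
Deviation is unprofitable when 53·ρ/(1−ρ) ≥ 41, i.e. ρ/(1−ρ) ≥ 41/53.
Equivalently ρ ≥ 41/(41+53) = 41/94.

41/94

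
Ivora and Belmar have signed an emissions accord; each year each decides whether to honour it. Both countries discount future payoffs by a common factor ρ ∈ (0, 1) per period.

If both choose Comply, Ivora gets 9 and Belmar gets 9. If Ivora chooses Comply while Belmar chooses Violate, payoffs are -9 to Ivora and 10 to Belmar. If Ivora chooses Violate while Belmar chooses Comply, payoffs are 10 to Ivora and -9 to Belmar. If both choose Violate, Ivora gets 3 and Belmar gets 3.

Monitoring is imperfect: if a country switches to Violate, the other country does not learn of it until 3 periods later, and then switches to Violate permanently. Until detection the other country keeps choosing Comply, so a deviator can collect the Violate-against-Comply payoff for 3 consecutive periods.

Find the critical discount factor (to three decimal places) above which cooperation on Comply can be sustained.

0.523

A deviator earns 10 for 3 periods, then 3 forever; cooperating earns 9 forever. Multiplying the IC by (1−ρ):
9 ≥ 10(1−ρ^3) + 3ρ^3, so 7·ρ^3 ≥ 1 and ρ^3 ≥ 1/7.
ρ ≥ (1/7)^(1/3) ≈ 0.523.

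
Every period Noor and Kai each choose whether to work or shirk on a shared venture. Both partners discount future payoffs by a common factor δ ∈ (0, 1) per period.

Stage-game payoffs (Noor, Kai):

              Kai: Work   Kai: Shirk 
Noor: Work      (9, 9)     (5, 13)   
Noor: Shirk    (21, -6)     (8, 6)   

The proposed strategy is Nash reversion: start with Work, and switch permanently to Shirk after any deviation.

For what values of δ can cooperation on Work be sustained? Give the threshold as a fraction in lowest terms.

12/13

Noor's threshold: (21−9)/(21−8) = 12/13.
Kai's threshold: (13−9)/(13−6) = 4/7.
12/13 > 4/7, so Noor binds and δ* = 12/13.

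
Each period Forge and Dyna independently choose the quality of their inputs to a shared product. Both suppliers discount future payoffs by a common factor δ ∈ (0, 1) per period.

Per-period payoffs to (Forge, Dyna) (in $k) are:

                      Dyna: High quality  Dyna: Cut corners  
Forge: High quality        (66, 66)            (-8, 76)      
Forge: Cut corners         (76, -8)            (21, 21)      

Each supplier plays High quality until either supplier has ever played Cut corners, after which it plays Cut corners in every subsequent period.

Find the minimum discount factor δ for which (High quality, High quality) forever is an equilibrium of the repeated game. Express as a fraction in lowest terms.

Cooperation forever yields 66 each period: 66/(1−δ).
Deviating yields 76 once, then 21 forever: 76 + 21δ/(1−δ).
No profitable deviation requires 66/(1−δ) ≥ 76 + 21δ/(1−δ).
Multiplying by (1−δ): 66 ≥ 76(1−δ) + 21δ = 76 − 55δ.
So 55δ ≥ 10, i.e. δ ≥ 10/55 = 2/11.

2/11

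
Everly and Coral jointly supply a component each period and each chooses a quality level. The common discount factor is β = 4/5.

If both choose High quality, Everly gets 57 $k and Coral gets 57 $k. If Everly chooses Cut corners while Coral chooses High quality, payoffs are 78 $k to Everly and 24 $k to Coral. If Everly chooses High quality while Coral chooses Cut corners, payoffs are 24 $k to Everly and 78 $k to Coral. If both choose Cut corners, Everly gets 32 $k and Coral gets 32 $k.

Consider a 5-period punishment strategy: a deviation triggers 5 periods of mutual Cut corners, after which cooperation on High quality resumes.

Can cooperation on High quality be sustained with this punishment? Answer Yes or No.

Yes

IC: β+…+β^5 ≥ (78−57)/(57−32) = 21/25.
At β = 4/5: partial sum = 2.6893 ≥ 0.8400. Cooperation sustainable.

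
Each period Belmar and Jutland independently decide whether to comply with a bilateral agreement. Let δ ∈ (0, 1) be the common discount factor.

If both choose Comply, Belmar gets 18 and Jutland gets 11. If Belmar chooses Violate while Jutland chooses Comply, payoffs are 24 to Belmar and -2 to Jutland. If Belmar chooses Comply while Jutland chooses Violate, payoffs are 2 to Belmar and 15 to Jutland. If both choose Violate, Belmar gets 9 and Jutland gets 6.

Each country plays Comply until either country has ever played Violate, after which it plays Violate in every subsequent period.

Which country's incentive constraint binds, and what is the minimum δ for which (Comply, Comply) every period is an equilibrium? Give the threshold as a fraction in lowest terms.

For Belmar: deviation gain 24−18 = 6, per-period punishment loss 18−9 = 9. IC gives δ ≥ 6/15 = 2/5.
For Jutland: gain 4, loss 5 per period, so δ ≥ 4/9.
The tighter constraint is Jutland's, so cooperation needs δ ≥ 4/9.

Jutland; δ ≥ 4/9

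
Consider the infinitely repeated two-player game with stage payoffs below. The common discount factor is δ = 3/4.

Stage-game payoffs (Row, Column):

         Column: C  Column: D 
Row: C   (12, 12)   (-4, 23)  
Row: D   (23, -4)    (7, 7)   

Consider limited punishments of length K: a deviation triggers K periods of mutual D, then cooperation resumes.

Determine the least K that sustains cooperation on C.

IC: δ(1−δ^K)/(1−δ) ≥ (23−12)/(12−7) = 11/5.
With δ = 3/4: need 1 − δ^K ≥ 11/5·(1−3/4)/(3/4), i.e. δ^K ≤ 0.2667.
Since (3/4)^4 = 0.3164 and (3/4)^5 = 0.2373, the smallest such K is 5.

5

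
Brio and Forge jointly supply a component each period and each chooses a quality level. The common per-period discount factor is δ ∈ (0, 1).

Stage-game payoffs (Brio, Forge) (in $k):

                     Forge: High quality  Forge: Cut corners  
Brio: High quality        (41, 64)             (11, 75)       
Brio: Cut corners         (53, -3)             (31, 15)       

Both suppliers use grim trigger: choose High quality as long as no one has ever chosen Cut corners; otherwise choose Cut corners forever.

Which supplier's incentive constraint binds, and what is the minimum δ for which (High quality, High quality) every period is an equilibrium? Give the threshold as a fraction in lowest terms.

Brio's threshold: (53−41)/(53−31) = 6/11.
Forge's threshold: (75−64)/(75−15) = 11/60.
6/11 > 11/60, so Brio binds and δ* = 6/11.

Brio; δ ≥ 6/11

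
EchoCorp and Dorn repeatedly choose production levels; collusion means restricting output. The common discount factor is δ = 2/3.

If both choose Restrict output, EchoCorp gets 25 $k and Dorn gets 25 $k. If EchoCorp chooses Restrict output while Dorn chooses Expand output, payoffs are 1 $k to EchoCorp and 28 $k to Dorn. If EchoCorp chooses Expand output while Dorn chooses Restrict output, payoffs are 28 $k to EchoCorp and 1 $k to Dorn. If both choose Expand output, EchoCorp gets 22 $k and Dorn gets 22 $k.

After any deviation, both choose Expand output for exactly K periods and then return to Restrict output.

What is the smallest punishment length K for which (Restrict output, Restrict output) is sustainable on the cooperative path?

IC: δ(1−δ^K)/(1−δ) ≥ (28−25)/(25−22) = 1.
With δ = 2/3: need 1 − δ^K ≥ 1·(1−2/3)/(2/3), i.e. δ^K ≤ 0.5000.
Since (2/3)^1 = 0.6667 and (2/3)^2 = 0.4444, the smallest such K is 2.

2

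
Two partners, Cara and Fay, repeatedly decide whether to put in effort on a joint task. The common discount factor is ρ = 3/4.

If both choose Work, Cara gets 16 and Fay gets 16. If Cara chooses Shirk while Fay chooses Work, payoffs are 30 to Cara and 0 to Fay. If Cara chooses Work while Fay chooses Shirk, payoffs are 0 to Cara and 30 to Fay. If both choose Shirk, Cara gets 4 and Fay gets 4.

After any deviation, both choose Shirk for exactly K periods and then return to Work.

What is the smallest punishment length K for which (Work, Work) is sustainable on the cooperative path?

2

IC: ρ(1−ρ^K)/(1−ρ) ≥ (30−16)/(16−4) = 7/6.
With ρ = 3/4: need 1 − ρ^K ≥ 7/6·(1−3/4)/(3/4), i.e. ρ^K ≤ 0.6111.
Since (3/4)^1 = 0.7500 and (3/4)^2 = 0.5625, the smallest such K is 2.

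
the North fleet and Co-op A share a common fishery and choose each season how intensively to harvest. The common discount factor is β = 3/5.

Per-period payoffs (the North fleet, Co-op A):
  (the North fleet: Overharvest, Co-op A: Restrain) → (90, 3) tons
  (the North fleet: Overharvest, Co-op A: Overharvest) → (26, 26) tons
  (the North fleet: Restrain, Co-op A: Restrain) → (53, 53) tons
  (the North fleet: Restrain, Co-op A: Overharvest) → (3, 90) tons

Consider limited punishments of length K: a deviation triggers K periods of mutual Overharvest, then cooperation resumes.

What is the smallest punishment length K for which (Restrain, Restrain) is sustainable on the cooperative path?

5

No profitable deviation requires (53−26)(β+…+β^K) ≥ 90−53, i.e. β+…+β^K ≥ 37/27 ≈ 1.3704.
With β = 3/5, the partial sums are K=1: 0.6000, K=2: 0.9600, K=3: 1.1760, K=4: 1.3056, K=5: 1.3834.
K = 5 is the first length at which the sum reaches 1.3704.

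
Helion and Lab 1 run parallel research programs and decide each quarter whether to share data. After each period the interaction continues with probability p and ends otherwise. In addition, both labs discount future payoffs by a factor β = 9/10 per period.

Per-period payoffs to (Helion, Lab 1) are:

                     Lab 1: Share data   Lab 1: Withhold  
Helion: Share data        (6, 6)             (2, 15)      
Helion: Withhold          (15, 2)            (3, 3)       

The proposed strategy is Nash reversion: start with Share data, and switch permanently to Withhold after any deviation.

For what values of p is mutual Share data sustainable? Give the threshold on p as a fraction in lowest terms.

5/6

With continuation probability p and discount β, the effective per-period discount factor is βp.
Grim-trigger IC: βp ≥ (15−6)/(15−3) = 3/4.
So p ≥ (3/4)/(9/10) = 5/6.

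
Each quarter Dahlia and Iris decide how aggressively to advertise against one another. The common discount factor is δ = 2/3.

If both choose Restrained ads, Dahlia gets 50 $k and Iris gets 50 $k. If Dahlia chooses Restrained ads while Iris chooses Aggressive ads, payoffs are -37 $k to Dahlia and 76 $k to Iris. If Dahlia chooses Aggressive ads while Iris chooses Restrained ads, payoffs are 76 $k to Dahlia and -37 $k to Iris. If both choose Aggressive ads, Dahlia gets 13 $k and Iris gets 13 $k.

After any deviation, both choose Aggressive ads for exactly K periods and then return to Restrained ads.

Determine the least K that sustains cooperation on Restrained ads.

2

Need Σ_{k=1}^{K} δ^k ≥ (76−50)/(50−13) = 0.7027 at δ = 2/3.
At K = 1 the sum is 0.6667 < 0.7027; at K = 2 it is 1.1111 ≥ 0.7027.
So the minimum punishment length is K = 2.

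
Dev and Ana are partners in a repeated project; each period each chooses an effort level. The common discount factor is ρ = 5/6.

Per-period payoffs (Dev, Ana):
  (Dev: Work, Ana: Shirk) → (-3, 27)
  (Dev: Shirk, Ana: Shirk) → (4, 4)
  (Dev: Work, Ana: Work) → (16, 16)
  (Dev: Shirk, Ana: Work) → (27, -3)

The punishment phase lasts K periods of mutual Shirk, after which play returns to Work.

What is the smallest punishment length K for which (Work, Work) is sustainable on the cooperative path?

2

Need Σ_{k=1}^{K} ρ^k ≥ (27−16)/(16−4) = 0.9167 at ρ = 5/6.
At K = 1 the sum is 0.8333 < 0.9167; at K = 2 it is 1.5278 ≥ 0.9167.
So the minimum punishment length is K = 2.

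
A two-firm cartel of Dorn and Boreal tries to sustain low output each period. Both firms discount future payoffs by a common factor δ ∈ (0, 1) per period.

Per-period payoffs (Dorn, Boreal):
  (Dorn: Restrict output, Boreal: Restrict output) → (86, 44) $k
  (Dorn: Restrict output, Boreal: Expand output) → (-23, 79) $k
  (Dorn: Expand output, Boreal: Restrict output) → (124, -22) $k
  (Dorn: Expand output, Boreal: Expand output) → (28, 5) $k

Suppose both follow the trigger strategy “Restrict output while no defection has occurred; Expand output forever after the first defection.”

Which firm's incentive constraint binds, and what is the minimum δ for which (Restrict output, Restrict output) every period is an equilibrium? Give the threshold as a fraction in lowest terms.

For Dorn: deviation gain 124−86 = 38, per-period punishment loss 86−28 = 58. IC gives δ ≥ 38/96 = 19/48.
For Boreal: gain 35, loss 39 per period, so δ ≥ 35/74.
The tighter constraint is Boreal's, so cooperation needs δ ≥ 35/74.

Boreal; δ ≥ 35/74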